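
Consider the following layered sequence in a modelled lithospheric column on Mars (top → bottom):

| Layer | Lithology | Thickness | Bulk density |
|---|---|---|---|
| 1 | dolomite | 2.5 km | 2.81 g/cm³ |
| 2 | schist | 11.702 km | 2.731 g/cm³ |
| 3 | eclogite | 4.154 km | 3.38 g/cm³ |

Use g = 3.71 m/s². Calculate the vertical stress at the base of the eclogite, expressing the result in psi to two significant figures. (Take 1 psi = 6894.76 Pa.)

dolomite: 2810 kg/m³ × 3.71 m/s² × 2500 m = 2.606×10^7 Pa = 3780 psi
schist: 2731 kg/m³ × 3.71 m/s² × 11702 m = 1.186×10^8 Pa = 17196 psi
eclogite: 3380 kg/m³ × 3.71 m/s² × 4154 m = 5.209×10^7 Pa = 7555 psi
Total = 3780 + 17196 + 7555 = 28532 psi

29000 psi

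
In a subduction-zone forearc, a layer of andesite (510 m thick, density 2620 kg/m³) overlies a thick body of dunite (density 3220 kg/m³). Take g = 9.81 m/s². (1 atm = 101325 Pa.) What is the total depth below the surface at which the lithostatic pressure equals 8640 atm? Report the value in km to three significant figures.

Pressure at base of upper layers: 2620×9.81×510 = 1.311×10^7 Pa = 129.4 atm
Remaining pressure to be supplied by dunite: 8.754×10^8 − 1.311×10^7 = 8.623×10^8 Pa
Additional depth in dunite = 8.623×10^8 Pa / (3220 kg/m³ × 9.81 m/s²) = 27299 m
Total depth = 510 m + 27299 m = 27809 m
= 27.809 km

27.8 km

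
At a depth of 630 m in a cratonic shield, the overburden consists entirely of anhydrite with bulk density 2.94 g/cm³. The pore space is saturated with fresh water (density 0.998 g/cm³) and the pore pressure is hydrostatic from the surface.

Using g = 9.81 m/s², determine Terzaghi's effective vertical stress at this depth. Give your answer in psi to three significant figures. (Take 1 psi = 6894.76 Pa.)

Overburden (lithostatic) stress σ_v:
anhydrite: 2940 kg/m³ × 9.81 m/s² × 630 m = 1.817×10^7 Pa = 18.17 MPa
Pore pressure P_p = 998 kg/m³ × 9.81 m/s² × 630 m = 6.168×10^6 Pa = 6.168 MPa
Effective stress σ' = σ_v − P_p = 18.17 − 6.168 = 12.002 MPa = 1740.8 psi

1740 psi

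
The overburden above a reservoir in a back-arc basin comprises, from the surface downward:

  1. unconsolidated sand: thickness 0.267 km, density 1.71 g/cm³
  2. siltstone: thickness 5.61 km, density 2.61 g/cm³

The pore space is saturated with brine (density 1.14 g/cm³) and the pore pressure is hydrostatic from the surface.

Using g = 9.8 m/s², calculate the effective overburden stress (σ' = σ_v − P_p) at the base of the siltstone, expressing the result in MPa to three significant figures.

82.3 MPa

Overburden (lithostatic) stress σ_v:
unconsolidated sand: 1710 kg/m³ × 9.8 m/s² × 267 m = 4.474×10^6 Pa = 4.474 MPa
siltstone: 2610 kg/m³ × 9.8 m/s² × 5610 m = 1.435×10^8 Pa = 143.5 MPa
Total = 4.474 + 143.5 = 147.97 MPa
Pore pressure P_p = 1140 kg/m³ × 9.8 m/s² × 5877 m = 6.566×10^7 Pa = 65.66 MPa
Effective stress σ' = σ_v − P_p = 148.0 − 65.66 = 82.309 MPa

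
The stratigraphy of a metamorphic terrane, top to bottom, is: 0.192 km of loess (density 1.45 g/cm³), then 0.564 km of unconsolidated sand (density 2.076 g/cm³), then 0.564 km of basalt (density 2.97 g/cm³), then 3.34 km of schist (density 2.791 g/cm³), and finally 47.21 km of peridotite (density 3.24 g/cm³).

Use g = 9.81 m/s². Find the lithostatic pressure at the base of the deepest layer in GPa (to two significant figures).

1.6 GPa

loess: 1450 kg/m³ × 9.81 m/s² × 192 m = 2.731×10^6 Pa = 2.731×10^-3 GPa
unconsolidated sand: 2076 kg/m³ × 9.81 m/s² × 564 m = 1.149×10^7 Pa = 0.01149 GPa
basalt: 2970 kg/m³ × 9.81 m/s² × 564 m = 1.643×10^7 Pa = 0.01643 GPa
schist: 2791 kg/m³ × 9.81 m/s² × 3340 m = 9.145×10^7 Pa = 0.09145 GPa
peridotite: 3240 kg/m³ × 9.81 m/s² × 47210 m = 1.501×10^9 Pa = 1.501 GPa
Total = 2.731×10^-3 + 0.01149 + 0.01643 + 0.09145 + 1.501 = 1.6226 GPa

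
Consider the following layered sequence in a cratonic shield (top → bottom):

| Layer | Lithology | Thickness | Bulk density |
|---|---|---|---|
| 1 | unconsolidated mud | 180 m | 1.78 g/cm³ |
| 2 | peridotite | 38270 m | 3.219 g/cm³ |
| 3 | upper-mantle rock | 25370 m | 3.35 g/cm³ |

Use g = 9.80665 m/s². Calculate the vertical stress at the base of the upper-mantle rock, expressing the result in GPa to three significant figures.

unconsolidated mud: 1780 kg/m³ × 9.80665 m/s² × 180 m = 3.142×10^6 Pa = 3.142×10^-3 GPa
peridotite: 3219 kg/m³ × 9.80665 m/s² × 38270 m = 1.208×10^9 Pa = 1.208 GPa
upper-mantle rock: 3350 kg/m³ × 9.80665 m/s² × 25370 m = 8.335×10^8 Pa = 0.8335 GPa
Total = 3.142×10^-3 + 1.208 + 0.8335 = 2.0447 GPa

2.04 GPa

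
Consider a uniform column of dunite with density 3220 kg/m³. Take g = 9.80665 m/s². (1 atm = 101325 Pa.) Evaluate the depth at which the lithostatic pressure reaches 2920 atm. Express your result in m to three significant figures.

9370 m

h = P/(ρg) = 2920 atm / (3220 kg/m³ × 9.80665 m/s²) = 2.959×10^8 Pa / 31577 Pa/m = 9369.6 m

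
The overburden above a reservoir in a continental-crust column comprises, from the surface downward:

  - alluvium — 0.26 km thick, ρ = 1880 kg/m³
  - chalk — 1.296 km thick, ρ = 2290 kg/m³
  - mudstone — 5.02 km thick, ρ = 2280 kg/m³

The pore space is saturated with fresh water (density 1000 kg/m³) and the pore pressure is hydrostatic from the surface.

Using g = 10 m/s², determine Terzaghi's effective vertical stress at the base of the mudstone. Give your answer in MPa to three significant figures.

Overburden (lithostatic) stress σ_v:
alluvium: 1880 kg/m³ × 10 m/s² × 260 m = 4.888×10^6 Pa = 4.888 MPa
chalk: 2290 kg/m³ × 10 m/s² × 1296 m = 2.968×10^7 Pa = 29.68 MPa
mudstone: 2280 kg/m³ × 10 m/s² × 5020 m = 1.145×10^8 Pa = 114.5 MPa
Total = 4.888 + 29.68 + 114.5 = 149.02 MPa
Pore pressure P_p = 1000 kg/m³ × 10 m/s² × 6576 m = 6.576×10^7 Pa = 65.76 MPa
Effective stress σ' = σ_v − P_p = 149.0 − 65.76 = 83.262 MPa

83.3 MPa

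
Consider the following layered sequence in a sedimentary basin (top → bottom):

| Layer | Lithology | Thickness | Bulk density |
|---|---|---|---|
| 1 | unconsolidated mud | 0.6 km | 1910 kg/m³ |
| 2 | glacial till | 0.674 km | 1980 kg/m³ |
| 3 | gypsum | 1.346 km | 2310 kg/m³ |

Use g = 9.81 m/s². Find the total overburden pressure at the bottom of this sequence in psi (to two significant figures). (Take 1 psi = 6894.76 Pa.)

8000 psi

unconsolidated mud: 1910 kg/m³ × 9.81 m/s² × 600 m = 1.124×10^7 Pa = 1631 psi
glacial till: 1980 kg/m³ × 9.81 m/s² × 674 m = 1.309×10^7 Pa = 1899 psi
gypsum: 2310 kg/m³ × 9.81 m/s² × 1346 m = 3.050×10^7 Pa = 4424 psi
Total = 1631 + 1899 + 4424 = 7953.3 psi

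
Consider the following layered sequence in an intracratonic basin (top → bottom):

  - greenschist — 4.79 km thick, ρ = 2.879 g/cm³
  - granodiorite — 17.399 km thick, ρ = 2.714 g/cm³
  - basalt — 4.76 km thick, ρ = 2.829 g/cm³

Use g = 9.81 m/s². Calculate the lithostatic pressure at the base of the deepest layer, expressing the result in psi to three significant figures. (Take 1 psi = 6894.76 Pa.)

greenschist: 2879 kg/m³ × 9.81 m/s² × 4790 m = 1.353×10^8 Pa = 19621 psi
granodiorite: 2714 kg/m³ × 9.81 m/s² × 17399 m = 4.632×10^8 Pa = 67187 psi
basalt: 2829 kg/m³ × 9.81 m/s² × 4760 m = 1.321×10^8 Pa = 19160 psi
Total = 19621 + 67187 + 19160 = 1.0597×10^5 psi

106000 psi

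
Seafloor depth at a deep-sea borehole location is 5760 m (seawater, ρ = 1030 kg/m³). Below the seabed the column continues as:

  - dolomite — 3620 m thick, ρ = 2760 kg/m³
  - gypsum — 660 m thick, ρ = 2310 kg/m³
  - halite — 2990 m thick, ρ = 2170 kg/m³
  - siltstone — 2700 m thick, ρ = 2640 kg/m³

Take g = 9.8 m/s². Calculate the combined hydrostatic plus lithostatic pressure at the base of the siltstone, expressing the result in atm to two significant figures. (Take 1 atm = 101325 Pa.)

seawater: 1030 kg/m³ × 9.8 m/s² × 5760 m = 5.814×10^7 Pa = 573.8 atm
dolomite: 2760 kg/m³ × 9.8 m/s² × 3620 m = 9.791×10^7 Pa = 966.3 atm
gypsum: 2310 kg/m³ × 9.8 m/s² × 660 m = 1.494×10^7 Pa = 147.5 atm
halite: 2170 kg/m³ × 9.8 m/s² × 2990 m = 6.359×10^7 Pa = 627.5 atm
siltstone: 2640 kg/m³ × 9.8 m/s² × 2700 m = 6.985×10^7 Pa = 689.4 atm
Total = 573.8 + 966.3 + 147.5 + 627.5 + 689.4 = 3004.5 atm

3000 atm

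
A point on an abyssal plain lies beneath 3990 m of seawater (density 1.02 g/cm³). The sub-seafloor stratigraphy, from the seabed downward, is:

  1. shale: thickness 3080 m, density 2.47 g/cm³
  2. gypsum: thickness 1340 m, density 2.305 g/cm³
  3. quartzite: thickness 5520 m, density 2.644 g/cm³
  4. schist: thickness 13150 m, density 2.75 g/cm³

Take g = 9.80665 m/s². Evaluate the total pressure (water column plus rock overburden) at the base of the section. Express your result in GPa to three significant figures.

0.643 GPa

seawater: 1020 kg/m³ × 9.80665 m/s² × 3990 m = 3.991×10^7 Pa = 0.03991 GPa
shale: 2470 kg/m³ × 9.80665 m/s² × 3080 m = 7.461×10^7 Pa = 0.07461 GPa
gypsum: 2305 kg/m³ × 9.80665 m/s² × 1340 m = 3.029×10^7 Pa = 0.03029 GPa
quartzite: 2644 kg/m³ × 9.80665 m/s² × 5520 m = 1.431×10^8 Pa = 0.1431 GPa
schist: 2750 kg/m³ × 9.80665 m/s² × 13150 m = 3.546×10^8 Pa = 0.3546 GPa
Total = 0.03991 + 0.07461 + 0.03029 + 0.1431 + 0.3546 = 0.64257 GPa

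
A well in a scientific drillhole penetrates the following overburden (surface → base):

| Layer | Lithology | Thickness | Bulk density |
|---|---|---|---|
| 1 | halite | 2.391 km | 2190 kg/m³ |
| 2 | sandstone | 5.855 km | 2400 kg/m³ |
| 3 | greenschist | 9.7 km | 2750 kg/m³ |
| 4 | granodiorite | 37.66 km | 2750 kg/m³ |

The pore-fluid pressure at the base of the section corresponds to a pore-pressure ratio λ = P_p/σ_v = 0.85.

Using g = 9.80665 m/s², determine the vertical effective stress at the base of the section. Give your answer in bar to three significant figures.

2200 bar

Overburden (lithostatic) stress σ_v:
halite: 2190 kg/m³ × 9.80665 m/s² × 2391 m = 5.135×10^7 Pa = 51.35 MPa
sandstone: 2400 kg/m³ × 9.80665 m/s² × 5855 m = 1.378×10^8 Pa = 137.8 MPa
greenschist: 2750 kg/m³ × 9.80665 m/s² × 9700 m = 2.616×10^8 Pa = 261.6 MPa
granodiorite: 2750 kg/m³ × 9.80665 m/s² × 37660 m = 1.016×10^9 Pa = 1016 MPa
Total = 51.35 + 137.8 + 261.6 + 1016 = 1466.4 MPa
Pore pressure P_p = λ·σ_v = 0.85 × 1466 MPa = 1246 MPa
Effective stress σ' = σ_v − P_p = 1466 − 1246 = 219.96 MPa = 2199.6 bar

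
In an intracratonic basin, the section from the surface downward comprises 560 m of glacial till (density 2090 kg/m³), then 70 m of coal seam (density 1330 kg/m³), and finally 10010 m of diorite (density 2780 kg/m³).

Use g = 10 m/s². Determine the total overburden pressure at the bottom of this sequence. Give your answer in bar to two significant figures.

glacial till: 2090 kg/m³ × 10 m/s² × 560 m = 1.170×10^7 Pa = 117.0 bar
coal seam: 1330 kg/m³ × 10 m/s² × 70 m = 9.310×10^5 Pa = 9.310 bar
diorite: 2780 kg/m³ × 10 m/s² × 10010 m = 2.783×10^8 Pa = 2783 bar
Total = 117.0 + 9.310 + 2783 = 2909.1 bar

2900 bar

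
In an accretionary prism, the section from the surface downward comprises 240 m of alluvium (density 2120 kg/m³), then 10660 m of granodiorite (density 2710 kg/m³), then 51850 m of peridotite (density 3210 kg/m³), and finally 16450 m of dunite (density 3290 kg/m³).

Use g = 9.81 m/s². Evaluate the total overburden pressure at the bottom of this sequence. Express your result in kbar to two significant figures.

alluvium: 2120 kg/m³ × 9.81 m/s² × 240 m = 4.991×10^6 Pa = 0.04991 kbar
granodiorite: 2710 kg/m³ × 9.81 m/s² × 10660 m = 2.834×10^8 Pa = 2.834 kbar
peridotite: 3210 kg/m³ × 9.81 m/s² × 51850 m = 1.633×10^9 Pa = 16.33 kbar
dunite: 3290 kg/m³ × 9.81 m/s² × 16450 m = 5.309×10^8 Pa = 5.309 kbar
Total = 0.04991 + 2.834 + 16.33 + 5.309 = 24.521 kbar

25 kbar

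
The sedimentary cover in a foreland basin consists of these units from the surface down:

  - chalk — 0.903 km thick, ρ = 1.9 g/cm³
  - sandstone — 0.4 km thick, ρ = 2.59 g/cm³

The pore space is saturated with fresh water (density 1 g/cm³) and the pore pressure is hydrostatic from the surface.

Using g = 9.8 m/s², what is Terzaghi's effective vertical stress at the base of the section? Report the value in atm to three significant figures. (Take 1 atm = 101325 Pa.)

140 atm

Overburden (lithostatic) stress σ_v:
chalk: 1900 kg/m³ × 9.8 m/s² × 903 m = 1.681×10^7 Pa = 16.81 MPa
sandstone: 2590 kg/m³ × 9.8 m/s² × 400 m = 1.015×10^7 Pa = 10.15 MPa
Total = 16.81 + 10.15 = 26.967 MPa
Pore pressure P_p = 1000 kg/m³ × 9.8 m/s² × 1303 m = 1.277×10^7 Pa = 12.77 MPa
Effective stress σ' = σ_v − P_p = 26.97 − 12.77 = 14.197 MPa = 140.12 atm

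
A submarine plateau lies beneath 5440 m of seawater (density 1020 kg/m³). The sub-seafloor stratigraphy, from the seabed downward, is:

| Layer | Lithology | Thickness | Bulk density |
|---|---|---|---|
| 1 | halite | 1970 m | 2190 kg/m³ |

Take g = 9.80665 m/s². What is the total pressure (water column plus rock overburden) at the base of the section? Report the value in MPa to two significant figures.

seawater: 1020 kg/m³ × 9.80665 m/s² × 5440 m = 5.442×10^7 Pa = 54.42 MPa
halite: 2190 kg/m³ × 9.80665 m/s² × 1970 m = 4.231×10^7 Pa = 42.31 MPa
Total = 54.42 + 42.31 = 96.724 MPa

97 MPa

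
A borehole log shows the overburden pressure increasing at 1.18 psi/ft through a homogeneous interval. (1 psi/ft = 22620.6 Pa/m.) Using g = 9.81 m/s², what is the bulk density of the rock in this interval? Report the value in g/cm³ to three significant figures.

ρ = (dP/dz)/g = 1.18 psi/ft / 9.81 m/s² = 26692 Pa/m / 9.81 m/s² = 2720.9 kg/m³
= 2.721 g/cm³

2.72 g/cm³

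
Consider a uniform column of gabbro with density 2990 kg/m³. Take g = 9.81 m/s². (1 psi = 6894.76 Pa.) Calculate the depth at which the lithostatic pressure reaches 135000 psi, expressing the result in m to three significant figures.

31700 m

h = P/(ρg) = 135000 psi / (2990 kg/m³ × 9.81 m/s²) = 9.308×10^8 Pa / 29332 Pa/m = 31733 m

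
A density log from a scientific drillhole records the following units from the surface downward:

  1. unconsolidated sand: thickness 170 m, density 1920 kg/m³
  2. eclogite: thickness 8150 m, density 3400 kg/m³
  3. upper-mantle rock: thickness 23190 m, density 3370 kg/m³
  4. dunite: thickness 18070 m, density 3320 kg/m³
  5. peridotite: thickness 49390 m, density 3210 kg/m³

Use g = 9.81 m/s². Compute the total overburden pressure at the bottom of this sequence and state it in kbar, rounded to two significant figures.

32 kbar

unconsolidated sand: 1920 kg/m³ × 9.81 m/s² × 170 m = 3.202×10^6 Pa = 0.03202 kbar
eclogite: 3400 kg/m³ × 9.81 m/s² × 8150 m = 2.718×10^8 Pa = 2.718 kbar
upper-mantle rock: 3370 kg/m³ × 9.81 m/s² × 23190 m = 7.667×10^8 Pa = 7.667 kbar
dunite: 3320 kg/m³ × 9.81 m/s² × 18070 m = 5.885×10^8 Pa = 5.885 kbar
peridotite: 3210 kg/m³ × 9.81 m/s² × 49390 m = 1.555×10^9 Pa = 15.55 kbar
Total = 0.03202 + 2.718 + 7.667 + 5.885 + 15.55 = 31.855 kbar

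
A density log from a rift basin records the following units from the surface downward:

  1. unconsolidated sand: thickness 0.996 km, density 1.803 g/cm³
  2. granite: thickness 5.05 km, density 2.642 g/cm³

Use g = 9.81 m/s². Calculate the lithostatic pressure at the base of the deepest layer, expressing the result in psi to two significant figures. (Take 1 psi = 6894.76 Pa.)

unconsolidated sand: 1803 kg/m³ × 9.81 m/s² × 996 m = 1.762×10^7 Pa = 2555 psi
granite: 2642 kg/m³ × 9.81 m/s² × 5050 m = 1.309×10^8 Pa = 18983 psi
Total = 2555 + 18983 = 21538 psi

22000 psi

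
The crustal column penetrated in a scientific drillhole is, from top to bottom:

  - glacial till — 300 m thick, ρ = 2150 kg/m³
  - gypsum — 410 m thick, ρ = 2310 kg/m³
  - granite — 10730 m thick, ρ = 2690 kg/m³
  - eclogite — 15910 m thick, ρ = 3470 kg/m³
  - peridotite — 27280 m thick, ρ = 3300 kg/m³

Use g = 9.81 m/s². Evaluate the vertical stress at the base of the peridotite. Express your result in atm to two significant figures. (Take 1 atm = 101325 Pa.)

17000 atm

glacial till: 2150 kg/m³ × 9.81 m/s² × 300 m = 6.327×10^6 Pa = 62.45 atm
gypsum: 2310 kg/m³ × 9.81 m/s² × 410 m = 9.291×10^6 Pa = 91.70 atm
granite: 2690 kg/m³ × 9.81 m/s² × 10730 m = 2.832×10^8 Pa = 2795 atm
eclogite: 3470 kg/m³ × 9.81 m/s² × 15910 m = 5.416×10^8 Pa = 5345 atm
peridotite: 3300 kg/m³ × 9.81 m/s² × 27280 m = 8.831×10^8 Pa = 8716 atm
Total = 62.45 + 91.70 + 2795 + 5345 + 8716 = 17010 atm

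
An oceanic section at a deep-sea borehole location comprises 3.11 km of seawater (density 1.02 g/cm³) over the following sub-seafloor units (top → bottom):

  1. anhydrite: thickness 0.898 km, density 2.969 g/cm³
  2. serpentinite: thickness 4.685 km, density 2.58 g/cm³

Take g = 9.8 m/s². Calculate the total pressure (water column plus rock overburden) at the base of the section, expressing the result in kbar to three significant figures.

1.76 kbar

seawater: 1020 kg/m³ × 9.8 m/s² × 3110 m = 3.109×10^7 Pa = 0.3109 kbar
anhydrite: 2969 kg/m³ × 9.8 m/s² × 898 m = 2.613×10^7 Pa = 0.2613 kbar
serpentinite: 2580 kg/m³ × 9.8 m/s² × 4685 m = 1.185×10^8 Pa = 1.185 kbar
Total = 0.3109 + 0.2613 + 1.185 = 1.7567 kbar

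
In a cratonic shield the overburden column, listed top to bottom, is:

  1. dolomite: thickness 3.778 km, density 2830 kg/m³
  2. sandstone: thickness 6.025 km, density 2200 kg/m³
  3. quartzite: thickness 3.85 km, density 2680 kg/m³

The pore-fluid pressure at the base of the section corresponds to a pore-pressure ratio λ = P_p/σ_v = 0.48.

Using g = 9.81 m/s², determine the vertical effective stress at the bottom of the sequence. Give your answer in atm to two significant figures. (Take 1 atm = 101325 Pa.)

Overburden (lithostatic) stress σ_v:
dolomite: 2830 kg/m³ × 9.81 m/s² × 3778 m = 1.049×10^8 Pa = 104.9 MPa
sandstone: 2200 kg/m³ × 9.81 m/s² × 6025 m = 1.300×10^8 Pa = 130.0 MPa
quartzite: 2680 kg/m³ × 9.81 m/s² × 3850 m = 1.012×10^8 Pa = 101.2 MPa
Total = 104.9 + 130.0 + 101.2 = 336.14 MPa
Pore pressure P_p = λ·σ_v = 0.48 × 336.1 MPa = 161.3 MPa
Effective stress σ' = σ_v − P_p = 336.1 − 161.3 = 174.79 MPa = 1725.1 atm

1700 atm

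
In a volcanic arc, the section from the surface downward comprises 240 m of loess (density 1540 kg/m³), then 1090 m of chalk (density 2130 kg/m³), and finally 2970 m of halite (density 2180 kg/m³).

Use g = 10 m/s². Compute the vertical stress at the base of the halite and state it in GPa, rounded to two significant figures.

loess: 1540 kg/m³ × 10 m/s² × 240 m = 3.696×10^6 Pa = 3.696×10^-3 GPa
chalk: 2130 kg/m³ × 10 m/s² × 1090 m = 2.322×10^7 Pa = 0.02322 GPa
halite: 2180 kg/m³ × 10 m/s² × 2970 m = 6.475×10^7 Pa = 0.06475 GPa
Total = 3.696×10^-3 + 0.02322 + 0.06475 = 0.091659 GPa

0.092 GPa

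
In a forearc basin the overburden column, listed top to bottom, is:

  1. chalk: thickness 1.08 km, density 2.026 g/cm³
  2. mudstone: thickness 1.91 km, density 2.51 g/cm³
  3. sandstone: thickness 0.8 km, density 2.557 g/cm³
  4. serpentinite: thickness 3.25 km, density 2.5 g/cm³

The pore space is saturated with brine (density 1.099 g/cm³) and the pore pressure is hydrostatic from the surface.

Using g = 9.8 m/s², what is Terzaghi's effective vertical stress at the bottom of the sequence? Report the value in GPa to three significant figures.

Overburden (lithostatic) stress σ_v:
chalk: 2026 kg/m³ × 9.8 m/s² × 1080 m = 2.144×10^7 Pa = 21.44 MPa
mudstone: 2510 kg/m³ × 9.8 m/s² × 1910 m = 4.698×10^7 Pa = 46.98 MPa
sandstone: 2557 kg/m³ × 9.8 m/s² × 800 m = 2.005×10^7 Pa = 20.05 MPa
serpentinite: 2500 kg/m³ × 9.8 m/s² × 3250 m = 7.963×10^7 Pa = 79.62 MPa
Total = 21.44 + 46.98 + 20.05 + 79.62 = 168.10 MPa
Pore pressure P_p = 1099 kg/m³ × 9.8 m/s² × 7040 m = 7.582×10^7 Pa = 75.82 MPa
Effective stress σ' = σ_v − P_p = 168.1 − 75.82 = 92.275 MPa = 0.092275 GPa

0.0923 GPa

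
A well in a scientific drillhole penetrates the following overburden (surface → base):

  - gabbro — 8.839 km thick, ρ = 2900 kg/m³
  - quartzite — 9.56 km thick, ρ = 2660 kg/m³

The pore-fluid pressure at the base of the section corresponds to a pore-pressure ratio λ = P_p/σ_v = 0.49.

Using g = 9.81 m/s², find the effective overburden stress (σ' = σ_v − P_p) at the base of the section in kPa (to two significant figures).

Overburden (lithostatic) stress σ_v:
gabbro: 2900 kg/m³ × 9.81 m/s² × 8839 m = 2.515×10^8 Pa = 251.5 MPa
quartzite: 2660 kg/m³ × 9.81 m/s² × 9560 m = 2.495×10^8 Pa = 249.5 MPa
Total = 251.5 + 249.5 = 500.93 MPa
Pore pressure P_p = λ·σ_v = 0.49 × 500.9 MPa = 245.5 MPa
Effective stress σ' = σ_v − P_p = 500.9 − 245.5 = 255.47 MPa = 2.5547×10^5 kPa

260000 kPa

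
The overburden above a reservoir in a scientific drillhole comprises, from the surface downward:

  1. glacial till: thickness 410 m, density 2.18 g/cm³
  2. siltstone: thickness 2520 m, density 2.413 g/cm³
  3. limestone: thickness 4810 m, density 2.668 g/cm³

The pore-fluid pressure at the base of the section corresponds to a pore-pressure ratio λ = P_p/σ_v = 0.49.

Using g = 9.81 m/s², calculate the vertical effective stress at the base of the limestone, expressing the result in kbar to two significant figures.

0.99 kbar

Overburden (lithostatic) stress σ_v:
glacial till: 2180 kg/m³ × 9.81 m/s² × 410 m = 8.768×10^6 Pa = 8.768 MPa
siltstone: 2413 kg/m³ × 9.81 m/s² × 2520 m = 5.965×10^7 Pa = 59.65 MPa
limestone: 2668 kg/m³ × 9.81 m/s² × 4810 m = 1.259×10^8 Pa = 125.9 MPa
Total = 8.768 + 59.65 + 125.9 = 194.31 MPa
Pore pressure P_p = λ·σ_v = 0.49 × 194.3 MPa = 95.21 MPa
Effective stress σ' = σ_v − P_p = 194.3 − 95.21 = 99.100 MPa = 0.99100 kbar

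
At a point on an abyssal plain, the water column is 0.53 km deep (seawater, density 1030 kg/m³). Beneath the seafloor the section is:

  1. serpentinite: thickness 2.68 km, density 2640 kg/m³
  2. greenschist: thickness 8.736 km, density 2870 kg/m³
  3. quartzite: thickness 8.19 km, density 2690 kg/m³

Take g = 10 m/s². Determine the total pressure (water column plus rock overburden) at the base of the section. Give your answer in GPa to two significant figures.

0.55 GPa

seawater: 1030 kg/m³ × 10 m/s² × 530 m = 5.459×10^6 Pa = 5.459×10^-3 GPa
serpentinite: 2640 kg/m³ × 10 m/s² × 2680 m = 7.075×10^7 Pa = 0.07075 GPa
greenschist: 2870 kg/m³ × 10 m/s² × 8736 m = 2.507×10^8 Pa = 0.2507 GPa
quartzite: 2690 kg/m³ × 10 m/s² × 8190 m = 2.203×10^8 Pa = 0.2203 GPa
Total = 5.459×10^-3 + 0.07075 + 0.2507 + 0.2203 = 0.54725 GPa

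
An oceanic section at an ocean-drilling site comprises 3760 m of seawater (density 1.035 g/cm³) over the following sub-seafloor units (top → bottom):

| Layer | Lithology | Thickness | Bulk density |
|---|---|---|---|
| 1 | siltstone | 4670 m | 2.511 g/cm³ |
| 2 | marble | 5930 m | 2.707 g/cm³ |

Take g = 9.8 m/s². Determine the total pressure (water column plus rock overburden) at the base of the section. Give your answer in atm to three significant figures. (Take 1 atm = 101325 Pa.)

3060 atm

seawater: 1035 kg/m³ × 9.8 m/s² × 3760 m = 3.814×10^7 Pa = 376.4 atm
siltstone: 2511 kg/m³ × 9.8 m/s² × 4670 m = 1.149×10^8 Pa = 1134 atm
marble: 2707 kg/m³ × 9.8 m/s² × 5930 m = 1.573×10^8 Pa = 1553 atm
Total = 376.4 + 1134 + 1553 = 3063.1 atm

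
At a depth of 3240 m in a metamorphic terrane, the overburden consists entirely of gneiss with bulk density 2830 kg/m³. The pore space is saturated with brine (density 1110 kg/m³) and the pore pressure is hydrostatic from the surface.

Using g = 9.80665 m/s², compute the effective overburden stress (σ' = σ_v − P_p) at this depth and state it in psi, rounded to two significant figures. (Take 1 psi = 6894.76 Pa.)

7900 psi

Overburden (lithostatic) stress σ_v:
gneiss: 2830 kg/m³ × 9.80665 m/s² × 3240 m = 8.992×10^7 Pa = 89.92 MPa
Pore pressure P_p = 1110 kg/m³ × 9.80665 m/s² × 3240 m = 3.527×10^7 Pa = 35.27 MPa
Effective stress σ' = σ_v − P_p = 89.92 − 35.27 = 54.650 MPa = 7926.4 psi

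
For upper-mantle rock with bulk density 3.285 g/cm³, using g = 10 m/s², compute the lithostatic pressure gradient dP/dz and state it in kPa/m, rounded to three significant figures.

dP/dz = ρg = 3285 kg/m³ × 10 m/s² = 32850 Pa/m
= 32850 Pa/m × (1 kPa/m / 1000.0 Pa/m) = 32.850 kPa/m

32.9 kPa/m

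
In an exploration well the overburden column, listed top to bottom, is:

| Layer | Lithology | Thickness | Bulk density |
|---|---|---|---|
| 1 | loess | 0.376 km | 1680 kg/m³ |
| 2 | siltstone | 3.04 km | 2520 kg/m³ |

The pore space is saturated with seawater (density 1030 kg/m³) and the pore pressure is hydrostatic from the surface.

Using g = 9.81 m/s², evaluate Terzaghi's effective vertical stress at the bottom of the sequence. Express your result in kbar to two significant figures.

0.47 kbar

Overburden (lithostatic) stress σ_v:
loess: 1680 kg/m³ × 9.81 m/s² × 376 m = 6.197×10^6 Pa = 6.197 MPa
siltstone: 2520 kg/m³ × 9.81 m/s² × 3040 m = 7.515×10^7 Pa = 75.15 MPa
Total = 6.197 + 75.15 = 81.349 MPa
Pore pressure P_p = 1030 kg/m³ × 9.81 m/s² × 3416 m = 3.452×10^7 Pa = 34.52 MPa
Effective stress σ' = σ_v − P_p = 81.35 − 34.52 = 46.833 MPa = 0.46833 kbar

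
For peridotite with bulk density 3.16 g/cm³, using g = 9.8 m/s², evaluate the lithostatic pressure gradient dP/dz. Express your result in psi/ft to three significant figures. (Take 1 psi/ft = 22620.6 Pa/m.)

dP/dz = ρg = 3160 kg/m³ × 9.8 m/s² = 30968 Pa/m
= 30968 Pa/m × (1 psi/ft / 22621 Pa/m) = 1.3690 psi/ft

1.37 psi/ft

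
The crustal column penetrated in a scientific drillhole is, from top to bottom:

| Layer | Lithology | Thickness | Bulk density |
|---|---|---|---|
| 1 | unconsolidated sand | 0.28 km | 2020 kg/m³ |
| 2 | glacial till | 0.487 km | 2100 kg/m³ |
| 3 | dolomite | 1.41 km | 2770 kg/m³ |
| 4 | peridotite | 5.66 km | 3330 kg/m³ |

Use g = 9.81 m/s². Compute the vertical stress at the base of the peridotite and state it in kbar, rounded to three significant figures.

unconsolidated sand: 2020 kg/m³ × 9.81 m/s² × 280 m = 5.549×10^6 Pa = 0.05549 kbar
glacial till: 2100 kg/m³ × 9.81 m/s² × 487 m = 1.003×10^7 Pa = 0.1003 kbar
dolomite: 2770 kg/m³ × 9.81 m/s² × 1410 m = 3.831×10^7 Pa = 0.3831 kbar
peridotite: 3330 kg/m³ × 9.81 m/s² × 5660 m = 1.849×10^8 Pa = 1.849 kbar
Total = 0.05549 + 0.1003 + 0.3831 + 1.849 = 2.3879 kbar

2.39 kbar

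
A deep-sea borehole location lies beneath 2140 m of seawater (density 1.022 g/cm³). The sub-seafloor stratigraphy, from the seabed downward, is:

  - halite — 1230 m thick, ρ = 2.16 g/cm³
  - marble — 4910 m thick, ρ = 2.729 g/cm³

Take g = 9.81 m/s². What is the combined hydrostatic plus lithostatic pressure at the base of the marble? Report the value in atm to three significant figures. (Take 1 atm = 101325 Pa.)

1770 atm

seawater: 1022 kg/m³ × 9.81 m/s² × 2140 m = 2.146×10^7 Pa = 211.7 atm
halite: 2160 kg/m³ × 9.81 m/s² × 1230 m = 2.606×10^7 Pa = 257.2 atm
marble: 2729 kg/m³ × 9.81 m/s² × 4910 m = 1.314×10^8 Pa = 1297 atm
Total = 211.7 + 257.2 + 1297 = 1766.3 atm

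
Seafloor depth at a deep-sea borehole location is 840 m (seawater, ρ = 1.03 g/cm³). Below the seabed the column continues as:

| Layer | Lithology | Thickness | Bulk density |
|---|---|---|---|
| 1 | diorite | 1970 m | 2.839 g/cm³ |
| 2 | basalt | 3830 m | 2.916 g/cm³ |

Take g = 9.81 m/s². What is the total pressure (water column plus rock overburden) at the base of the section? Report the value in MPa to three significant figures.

173 MPa

seawater: 1030 kg/m³ × 9.81 m/s² × 840 m = 8.488×10^6 Pa = 8.488 MPa
diorite: 2839 kg/m³ × 9.81 m/s² × 1970 m = 5.487×10^7 Pa = 54.87 MPa
basalt: 2916 kg/m³ × 9.81 m/s² × 3830 m = 1.096×10^8 Pa = 109.6 MPa
Total = 8.488 + 54.87 + 109.6 = 172.91 MPa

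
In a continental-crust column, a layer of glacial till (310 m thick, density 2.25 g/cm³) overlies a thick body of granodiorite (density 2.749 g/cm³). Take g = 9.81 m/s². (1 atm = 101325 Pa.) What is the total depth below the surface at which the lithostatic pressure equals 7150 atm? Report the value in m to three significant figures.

26900 m

Pressure at base of upper layers: 2250×9.81×310 = 6.842×10^6 Pa = 67.53 atm
Remaining pressure to be supplied by granodiorite: 7.245×10^8 − 6.842×10^6 = 7.176×10^8 Pa
Additional depth in granodiorite = 7.176×10^8 Pa / (2749 kg/m³ × 9.81 m/s²) = 26611 m
Total depth = 310 m + 26611 m = 26921 m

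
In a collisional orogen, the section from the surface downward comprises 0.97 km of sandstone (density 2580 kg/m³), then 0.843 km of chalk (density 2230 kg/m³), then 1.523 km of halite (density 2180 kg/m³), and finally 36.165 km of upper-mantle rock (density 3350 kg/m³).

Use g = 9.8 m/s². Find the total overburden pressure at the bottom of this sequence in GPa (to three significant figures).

1.26 GPa

sandstone: 2580 kg/m³ × 9.8 m/s² × 970 m = 2.453×10^7 Pa = 0.02453 GPa
chalk: 2230 kg/m³ × 9.8 m/s² × 843 m = 1.842×10^7 Pa = 0.01842 GPa
halite: 2180 kg/m³ × 9.8 m/s² × 1523 m = 3.254×10^7 Pa = 0.03254 GPa
upper-mantle rock: 3350 kg/m³ × 9.8 m/s² × 36165 m = 1.187×10^9 Pa = 1.187 GPa
Total = 0.02453 + 0.01842 + 0.03254 + 1.187 = 1.2628 GPa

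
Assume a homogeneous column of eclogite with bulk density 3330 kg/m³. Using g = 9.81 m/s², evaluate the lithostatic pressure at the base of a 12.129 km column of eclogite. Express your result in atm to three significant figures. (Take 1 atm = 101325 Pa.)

3910 atm

eclogite: 3330 kg/m³ × 9.81 m/s² × 12129 m = 3.962×10^8 Pa = 3910 atm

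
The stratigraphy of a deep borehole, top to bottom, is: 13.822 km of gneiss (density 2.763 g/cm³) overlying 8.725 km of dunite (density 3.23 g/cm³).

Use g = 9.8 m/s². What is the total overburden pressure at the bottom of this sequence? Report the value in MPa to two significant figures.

650 MPa

gneiss: 2763 kg/m³ × 9.8 m/s² × 13822 m = 3.743×10^8 Pa = 374.3 MPa
dunite: 3230 kg/m³ × 9.8 m/s² × 8725 m = 2.762×10^8 Pa = 276.2 MPa
Total = 374.3 + 276.2 = 650.44 MPa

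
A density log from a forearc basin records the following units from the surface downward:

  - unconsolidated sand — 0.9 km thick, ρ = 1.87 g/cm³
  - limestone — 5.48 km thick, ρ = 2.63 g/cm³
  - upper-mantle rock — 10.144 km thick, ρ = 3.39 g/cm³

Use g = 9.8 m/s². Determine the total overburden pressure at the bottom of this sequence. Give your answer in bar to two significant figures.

unconsolidated sand: 1870 kg/m³ × 9.8 m/s² × 900 m = 1.649×10^7 Pa = 164.9 bar
limestone: 2630 kg/m³ × 9.8 m/s² × 5480 m = 1.412×10^8 Pa = 1412 bar
upper-mantle rock: 3390 kg/m³ × 9.8 m/s² × 10144 m = 3.370×10^8 Pa = 3370 bar
Total = 164.9 + 1412 + 3370 = 4947.4 bar

4900 bar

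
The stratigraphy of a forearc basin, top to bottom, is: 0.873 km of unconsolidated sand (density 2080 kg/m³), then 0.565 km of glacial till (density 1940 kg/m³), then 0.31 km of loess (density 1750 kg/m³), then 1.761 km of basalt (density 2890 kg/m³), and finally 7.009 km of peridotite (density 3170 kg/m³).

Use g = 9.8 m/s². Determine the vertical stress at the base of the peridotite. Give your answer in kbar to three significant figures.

3.01 kbar

unconsolidated sand: 2080 kg/m³ × 9.8 m/s² × 873 m = 1.780×10^7 Pa = 0.1780 kbar
glacial till: 1940 kg/m³ × 9.8 m/s² × 565 m = 1.074×10^7 Pa = 0.1074 kbar
loess: 1750 kg/m³ × 9.8 m/s² × 310 m = 5.316×10^6 Pa = 0.05316 kbar
basalt: 2890 kg/m³ × 9.8 m/s² × 1761 m = 4.988×10^7 Pa = 0.4988 kbar
peridotite: 3170 kg/m³ × 9.8 m/s² × 7009 m = 2.177×10^8 Pa = 2.177 kbar
Total = 0.1780 + 0.1074 + 0.05316 + 0.4988 + 2.177 = 3.0147 kbar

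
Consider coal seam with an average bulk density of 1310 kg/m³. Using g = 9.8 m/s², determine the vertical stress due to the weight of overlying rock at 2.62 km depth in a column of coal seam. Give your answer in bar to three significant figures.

336 bar

coal seam: 1310 kg/m³ × 9.8 m/s² × 2620 m = 3.364×10^7 Pa = 336.4 bar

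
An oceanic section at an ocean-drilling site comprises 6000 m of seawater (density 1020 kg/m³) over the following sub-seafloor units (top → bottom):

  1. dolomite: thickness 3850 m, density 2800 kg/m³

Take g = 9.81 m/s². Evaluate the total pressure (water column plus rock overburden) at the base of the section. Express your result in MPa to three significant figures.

seawater: 1020 kg/m³ × 9.81 m/s² × 6000 m = 6.004×10^7 Pa = 60.04 MPa
dolomite: 2800 kg/m³ × 9.81 m/s² × 3850 m = 1.058×10^8 Pa = 105.8 MPa
Total = 60.04 + 105.8 = 165.79 MPa

166 MPa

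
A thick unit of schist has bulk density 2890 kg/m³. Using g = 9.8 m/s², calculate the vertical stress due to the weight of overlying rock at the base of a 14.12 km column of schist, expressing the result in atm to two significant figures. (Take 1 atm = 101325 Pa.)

schist: 2890 kg/m³ × 9.8 m/s² × 14120 m = 3.999×10^8 Pa = 3947 atm

3900 atm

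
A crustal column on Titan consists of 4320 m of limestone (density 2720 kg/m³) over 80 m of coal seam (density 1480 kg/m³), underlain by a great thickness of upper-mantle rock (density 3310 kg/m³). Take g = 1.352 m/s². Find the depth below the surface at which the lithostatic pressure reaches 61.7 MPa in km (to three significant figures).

Pressure at base of upper layers: 2720×1.352×4320 + 1480×1.352×80 = 1.605×10^7 Pa = 16.05 MPa
Remaining pressure to be supplied by upper-mantle rock: 6.170×10^7 − 1.605×10^7 = 4.565×10^7 Pa
Additional depth in upper-mantle rock = 4.565×10^7 Pa / (3310 kg/m³ × 1.352 m/s²) = 10202 m
Total depth = 4400 m + 10202 m = 14602 m
= 14.602 km

14.6 km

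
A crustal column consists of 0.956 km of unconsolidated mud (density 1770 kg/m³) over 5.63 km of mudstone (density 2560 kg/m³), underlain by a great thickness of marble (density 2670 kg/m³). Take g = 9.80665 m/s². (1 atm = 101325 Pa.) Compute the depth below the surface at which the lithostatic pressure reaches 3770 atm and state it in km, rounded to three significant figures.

Pressure at base of upper layers: 1770×9.80665×956 + 2560×9.80665×5630 = 1.579×10^8 Pa = 1559 atm
Remaining pressure to be supplied by marble: 3.820×10^8 − 1.579×10^8 = 2.241×10^8 Pa
Additional depth in marble = 2.241×10^8 Pa / (2670 kg/m³ × 9.80665 m/s²) = 8557.2 m
Total depth = 6586 m + 8557.2 m = 15143 m
= 15.143 km

15.1 km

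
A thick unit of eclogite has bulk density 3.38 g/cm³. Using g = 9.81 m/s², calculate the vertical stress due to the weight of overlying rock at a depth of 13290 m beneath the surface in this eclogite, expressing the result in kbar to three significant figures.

4.41 kbar

eclogite: 3380 kg/m³ × 9.81 m/s² × 13290 m = 4.407×10^8 Pa = 4.407 kbar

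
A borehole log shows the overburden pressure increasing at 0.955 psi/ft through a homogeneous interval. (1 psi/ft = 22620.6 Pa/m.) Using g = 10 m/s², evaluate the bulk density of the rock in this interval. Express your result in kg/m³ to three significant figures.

2160 kg/m³

ρ = (dP/dz)/g = 0.955 psi/ft / 10 m/s² = 21603 Pa/m / 10 m/s² = 2160.3 kg/m³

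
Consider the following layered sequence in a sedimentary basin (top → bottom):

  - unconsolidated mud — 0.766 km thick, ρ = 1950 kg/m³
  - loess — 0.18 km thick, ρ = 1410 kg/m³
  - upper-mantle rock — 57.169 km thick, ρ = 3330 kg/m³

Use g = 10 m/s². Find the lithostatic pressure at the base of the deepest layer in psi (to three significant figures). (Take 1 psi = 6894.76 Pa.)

279000 psi

unconsolidated mud: 1950 kg/m³ × 10 m/s² × 766 m = 1.494×10^7 Pa = 2166 psi
loess: 1410 kg/m³ × 10 m/s² × 180 m = 2.538×10^6 Pa = 368.1 psi
upper-mantle rock: 3330 kg/m³ × 10 m/s² × 57169 m = 1.904×10^9 Pa = 2.761×10^5 psi
Total = 2166 + 368.1 + 2.761×10^5 = 2.7865×10^5 psi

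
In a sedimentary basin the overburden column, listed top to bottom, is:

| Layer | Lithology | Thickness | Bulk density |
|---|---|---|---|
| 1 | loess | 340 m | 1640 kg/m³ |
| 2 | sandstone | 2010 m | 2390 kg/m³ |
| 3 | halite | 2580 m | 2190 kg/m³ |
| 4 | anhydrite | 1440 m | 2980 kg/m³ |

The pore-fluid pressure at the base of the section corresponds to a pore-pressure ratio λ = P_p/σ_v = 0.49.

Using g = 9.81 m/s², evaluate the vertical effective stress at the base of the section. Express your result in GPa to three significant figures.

Overburden (lithostatic) stress σ_v:
loess: 1640 kg/m³ × 9.81 m/s² × 340 m = 5.470×10^6 Pa = 5.470 MPa
sandstone: 2390 kg/m³ × 9.81 m/s² × 2010 m = 4.713×10^7 Pa = 47.13 MPa
halite: 2190 kg/m³ × 9.81 m/s² × 2580 m = 5.543×10^7 Pa = 55.43 MPa
anhydrite: 2980 kg/m³ × 9.81 m/s² × 1440 m = 4.210×10^7 Pa = 42.10 MPa
Total = 5.470 + 47.13 + 55.43 + 42.10 = 150.12 MPa
Pore pressure P_p = λ·σ_v = 0.49 × 150.1 MPa = 73.56 MPa
Effective stress σ' = σ_v − P_p = 150.1 − 73.56 = 76.562 MPa = 0.076562 GPa

0.0766 GPa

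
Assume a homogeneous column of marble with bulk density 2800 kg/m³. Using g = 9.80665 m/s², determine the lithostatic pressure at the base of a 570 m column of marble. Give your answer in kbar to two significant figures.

0.16 kbar

marble: 2800 kg/m³ × 9.80665 m/s² × 570 m = 1.565×10^7 Pa = 0.1565 kbar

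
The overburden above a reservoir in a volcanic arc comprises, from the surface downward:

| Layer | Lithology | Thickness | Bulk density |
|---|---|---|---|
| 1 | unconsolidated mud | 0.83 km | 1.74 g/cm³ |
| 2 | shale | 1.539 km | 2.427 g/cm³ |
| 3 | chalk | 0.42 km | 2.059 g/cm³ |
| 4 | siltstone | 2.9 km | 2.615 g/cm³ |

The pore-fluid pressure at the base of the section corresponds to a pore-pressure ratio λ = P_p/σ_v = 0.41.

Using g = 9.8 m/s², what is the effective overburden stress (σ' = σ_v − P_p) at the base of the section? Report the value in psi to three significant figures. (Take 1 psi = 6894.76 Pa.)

11400 psi

Overburden (lithostatic) stress σ_v:
unconsolidated mud: 1740 kg/m³ × 9.8 m/s² × 830 m = 1.415×10^7 Pa = 14.15 MPa
shale: 2427 kg/m³ × 9.8 m/s² × 1539 m = 3.660×10^7 Pa = 36.60 MPa
chalk: 2059 kg/m³ × 9.8 m/s² × 420 m = 8.475×10^6 Pa = 8.475 MPa
siltstone: 2615 kg/m³ × 9.8 m/s² × 2900 m = 7.432×10^7 Pa = 74.32 MPa
Total = 14.15 + 36.60 + 8.475 + 74.32 = 133.55 MPa
Pore pressure P_p = λ·σ_v = 0.41 × 133.6 MPa = 54.76 MPa
Effective stress σ' = σ_v − P_p = 133.6 − 54.76 = 78.795 MPa = 11428 psi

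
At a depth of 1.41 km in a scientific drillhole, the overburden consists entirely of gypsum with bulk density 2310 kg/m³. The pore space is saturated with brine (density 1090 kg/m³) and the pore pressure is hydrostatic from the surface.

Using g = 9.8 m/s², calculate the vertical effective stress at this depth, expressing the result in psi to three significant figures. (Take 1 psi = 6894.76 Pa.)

2450 psi

Overburden (lithostatic) stress σ_v:
gypsum: 2310 kg/m³ × 9.8 m/s² × 1410 m = 3.192×10^7 Pa = 31.92 MPa
Pore pressure P_p = 1090 kg/m³ × 9.8 m/s² × 1410 m = 1.506×10^7 Pa = 15.06 MPa
Effective stress σ' = σ_v − P_p = 31.92 − 15.06 = 16.858 MPa = 2445.0 psi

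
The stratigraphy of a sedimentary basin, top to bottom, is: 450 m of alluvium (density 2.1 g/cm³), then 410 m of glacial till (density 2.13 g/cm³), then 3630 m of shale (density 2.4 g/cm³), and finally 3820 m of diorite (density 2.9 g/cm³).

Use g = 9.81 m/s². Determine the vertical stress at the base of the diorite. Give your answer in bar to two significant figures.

alluvium: 2100 kg/m³ × 9.81 m/s² × 450 m = 9.270×10^6 Pa = 92.70 bar
glacial till: 2130 kg/m³ × 9.81 m/s² × 410 m = 8.567×10^6 Pa = 85.67 bar
shale: 2400 kg/m³ × 9.81 m/s² × 3630 m = 8.546×10^7 Pa = 854.6 bar
diorite: 2900 kg/m³ × 9.81 m/s² × 3820 m = 1.087×10^8 Pa = 1087 bar
Total = 92.70 + 85.67 + 854.6 + 1087 = 2119.8 bar

2100 bar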